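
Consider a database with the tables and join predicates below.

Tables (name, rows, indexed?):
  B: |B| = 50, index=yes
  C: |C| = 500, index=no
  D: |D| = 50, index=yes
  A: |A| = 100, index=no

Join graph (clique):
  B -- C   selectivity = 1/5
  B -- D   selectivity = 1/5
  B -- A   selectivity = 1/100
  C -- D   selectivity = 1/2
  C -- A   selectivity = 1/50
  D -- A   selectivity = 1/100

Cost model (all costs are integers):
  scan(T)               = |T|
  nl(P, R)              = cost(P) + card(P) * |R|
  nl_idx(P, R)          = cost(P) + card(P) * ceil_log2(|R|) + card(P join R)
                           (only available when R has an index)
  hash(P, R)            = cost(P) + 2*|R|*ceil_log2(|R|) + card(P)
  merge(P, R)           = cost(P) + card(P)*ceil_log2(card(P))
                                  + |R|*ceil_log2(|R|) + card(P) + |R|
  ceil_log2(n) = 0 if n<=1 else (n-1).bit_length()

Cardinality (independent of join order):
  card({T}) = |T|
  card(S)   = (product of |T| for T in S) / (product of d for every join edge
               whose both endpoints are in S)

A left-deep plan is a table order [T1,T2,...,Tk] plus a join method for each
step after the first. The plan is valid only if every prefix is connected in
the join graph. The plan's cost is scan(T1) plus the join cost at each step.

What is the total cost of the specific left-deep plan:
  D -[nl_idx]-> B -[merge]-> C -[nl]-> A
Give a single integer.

step 1: scan D: cost=50, card=50
step 2: join B via nl_idx
    card(P join B) = 50*50/(5) = 500
    cost = 50 + 50*6 + 500 = 850
step 3: join C via merge
    card(P join C) = 500*500/(5*2) = 25000
    cost = 850 + 500*9 + 500*9 + 500 + 500 = 10850
step 4: join A via nl
    card(P join A) = 25000*100/(100*50*100) = 5
    cost = 10850 + 25000*100 = 2510850

2510850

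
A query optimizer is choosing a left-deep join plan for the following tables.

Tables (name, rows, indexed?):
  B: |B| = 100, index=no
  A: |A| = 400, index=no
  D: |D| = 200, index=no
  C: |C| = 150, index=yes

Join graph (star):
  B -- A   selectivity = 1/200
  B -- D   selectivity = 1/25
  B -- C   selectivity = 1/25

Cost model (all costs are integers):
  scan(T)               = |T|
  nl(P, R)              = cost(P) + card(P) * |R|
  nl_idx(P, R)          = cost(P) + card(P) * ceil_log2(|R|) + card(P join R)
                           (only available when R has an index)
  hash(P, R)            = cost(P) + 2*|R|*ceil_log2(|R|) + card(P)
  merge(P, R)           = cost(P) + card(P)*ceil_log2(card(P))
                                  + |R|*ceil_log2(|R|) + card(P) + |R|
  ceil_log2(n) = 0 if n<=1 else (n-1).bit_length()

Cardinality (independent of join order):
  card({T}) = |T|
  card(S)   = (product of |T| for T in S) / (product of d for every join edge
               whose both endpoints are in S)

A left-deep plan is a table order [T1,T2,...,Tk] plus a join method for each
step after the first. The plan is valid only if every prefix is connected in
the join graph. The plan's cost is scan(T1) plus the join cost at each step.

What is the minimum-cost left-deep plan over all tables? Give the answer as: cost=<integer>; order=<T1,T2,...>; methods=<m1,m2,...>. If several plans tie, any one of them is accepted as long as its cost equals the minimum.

Selinger DP (subsets sized 1..n):
  {B}: scan cost=100, card=100
  {A}: scan cost=400, card=400
  {D}: scan cost=200, card=200
  {C}: scan cost=150, card=150
  {AB}: card=200; try (B,hash)→2200, (A,merge)→4900, (B,merge)→5200, (A,hash)→7400, (A,nl)→40100, (B,nl)→40400; best=2200 via (B,hash)
  {BD}: card=800; try (B,hash)→1800, (D,merge)→2700, (B,merge)→2800, (D,hash)→3400, (D,nl)→20100, (B,nl)→20200; best=1800 via (B,hash)
  {BC}: card=600; try (C,nl_idx)→1500, (B,hash)→1700, (C,merge)→2250, (B,merge)→2300, (C,hash)→2600, (C,nl)→15100 …(+1); best=1500 via (C,nl_idx)
  {ABD}: card=1600; try (D,hash)→5600, (D,merge)→5800, (A,hash)→9800, (A,merge)→14600, (D,nl)→42200, (A,nl)→321800; best=5600 via (D,hash)
  {ABC}: card=1200; try (C,hash)→4800, (C,nl_idx)→5000, (C,merge)→5350, (A,hash)→9300, (A,merge)→12100, (C,nl)→32200 …(+1); best=4800 via (C,hash)
  {BCD}: card=4800; try (C,hash)→5000, (D,hash)→5300, (D,merge)→9900, (C,merge)→11950, (C,nl_idx)→13000, (D,nl)→121500 …(+1); best=5000 via (C,hash)
  {ABCD}: card=9600; try (D,hash)→9200, (C,hash)→9600, (A,hash)→17000, (D,merge)→21000, (C,merge)→26150, (C,nl_idx)→28000 …(+4); best=9200 via (D,hash)

cost=9200; order=A,B,C,D; methods=hash,hash,hash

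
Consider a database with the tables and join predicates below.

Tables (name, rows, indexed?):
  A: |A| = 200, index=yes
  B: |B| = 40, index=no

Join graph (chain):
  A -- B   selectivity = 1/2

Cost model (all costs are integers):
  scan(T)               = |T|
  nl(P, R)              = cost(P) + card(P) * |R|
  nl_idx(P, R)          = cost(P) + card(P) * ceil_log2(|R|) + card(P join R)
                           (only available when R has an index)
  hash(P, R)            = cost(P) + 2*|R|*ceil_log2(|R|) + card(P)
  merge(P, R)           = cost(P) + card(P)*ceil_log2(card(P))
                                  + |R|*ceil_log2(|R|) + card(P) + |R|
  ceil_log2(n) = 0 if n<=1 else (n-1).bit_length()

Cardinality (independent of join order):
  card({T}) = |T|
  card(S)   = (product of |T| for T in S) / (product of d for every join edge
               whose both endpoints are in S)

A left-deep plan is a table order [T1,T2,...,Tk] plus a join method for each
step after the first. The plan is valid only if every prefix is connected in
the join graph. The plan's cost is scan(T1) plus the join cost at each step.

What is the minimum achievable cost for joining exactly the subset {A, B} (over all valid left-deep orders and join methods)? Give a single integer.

Selinger DP over subsets of {A,B}:
  {A}: scan cost=200, card=200
  {B}: scan cost=40, card=40
  {AB}: card=4000; try (B,hash)→880, (A,merge)→2120, (B,merge)→2280, (A,hash)→3280, (A,nl_idx)→4360, (A,nl)→8040 …(+1); best=880 via (B,hash)

880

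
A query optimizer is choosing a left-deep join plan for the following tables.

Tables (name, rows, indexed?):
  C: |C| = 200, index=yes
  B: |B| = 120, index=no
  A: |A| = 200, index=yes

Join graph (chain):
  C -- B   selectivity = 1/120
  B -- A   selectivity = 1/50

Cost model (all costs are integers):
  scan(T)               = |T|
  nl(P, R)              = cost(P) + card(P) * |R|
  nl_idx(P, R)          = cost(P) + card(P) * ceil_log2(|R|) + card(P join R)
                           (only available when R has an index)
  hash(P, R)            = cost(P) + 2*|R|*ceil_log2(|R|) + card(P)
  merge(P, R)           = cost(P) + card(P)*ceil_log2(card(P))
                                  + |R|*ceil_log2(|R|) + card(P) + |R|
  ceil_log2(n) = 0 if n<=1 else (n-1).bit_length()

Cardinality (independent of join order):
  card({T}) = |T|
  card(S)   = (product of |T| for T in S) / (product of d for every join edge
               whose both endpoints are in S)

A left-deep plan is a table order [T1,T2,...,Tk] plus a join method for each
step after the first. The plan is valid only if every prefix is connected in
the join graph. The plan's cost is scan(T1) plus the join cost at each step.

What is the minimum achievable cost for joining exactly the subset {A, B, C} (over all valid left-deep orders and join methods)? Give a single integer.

3680

Selinger DP over subsets of {A,B,C}:
  {C}: scan cost=200, card=200
  {B}: scan cost=120, card=120
  {A}: scan cost=200, card=200
  {BC}: card=200; try (C,nl_idx)→1280, (B,hash)→2080, (C,merge)→2880, (B,merge)→2960, (C,hash)→3440, (C,nl)→24120 …(+1); best=1280 via (C,nl_idx)
  {AB}: card=480; try (A,nl_idx)→1560, (B,hash)→2080, (A,merge)→2880, (B,merge)→2960, (A,hash)→3440, (A,nl)→24120 …(+1); best=1560 via (A,nl_idx)
  {ABC}: card=800; try (A,nl_idx)→3680, (A,hash)→4680, (A,merge)→4880, (C,hash)→5240, (C,nl_idx)→6200, (C,merge)→8160 …(+2); best=3680 via (A,nl_idx)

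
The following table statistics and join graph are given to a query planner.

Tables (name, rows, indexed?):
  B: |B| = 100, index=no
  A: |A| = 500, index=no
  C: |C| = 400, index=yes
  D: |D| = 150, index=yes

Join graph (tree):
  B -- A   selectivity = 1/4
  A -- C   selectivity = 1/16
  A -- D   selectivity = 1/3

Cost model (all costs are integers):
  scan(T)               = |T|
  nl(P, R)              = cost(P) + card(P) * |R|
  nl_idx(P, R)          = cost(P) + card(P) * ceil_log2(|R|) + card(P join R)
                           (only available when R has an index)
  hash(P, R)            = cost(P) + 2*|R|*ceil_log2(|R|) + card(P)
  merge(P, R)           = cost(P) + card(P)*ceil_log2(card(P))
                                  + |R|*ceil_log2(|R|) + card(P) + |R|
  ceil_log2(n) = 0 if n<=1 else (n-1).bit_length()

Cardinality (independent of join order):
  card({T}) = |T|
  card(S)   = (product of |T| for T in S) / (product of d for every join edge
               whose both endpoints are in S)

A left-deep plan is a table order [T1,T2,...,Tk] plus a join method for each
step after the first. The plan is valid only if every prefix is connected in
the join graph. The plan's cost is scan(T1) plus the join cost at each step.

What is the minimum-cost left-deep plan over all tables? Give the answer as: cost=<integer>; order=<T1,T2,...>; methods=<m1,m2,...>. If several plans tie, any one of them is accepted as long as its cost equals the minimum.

cost=337000; order=A,B,C,D; methods=hash,hash,hash

Selinger DP (subsets sized 1..n):
  {B}: scan cost=100, card=100
  {A}: scan cost=500, card=500
  {C}: scan cost=400, card=400
  {D}: scan cost=150, card=150
  {AB}: card=12500; try (B,hash)→2400, (A,merge)→5900, (B,merge)→6300, (A,hash)→9200, (A,nl)→50100, (B,nl)→50500; best=2400 via (B,hash)
  {AC}: card=12500; try (C,hash)→8200, (A,merge)→9400, (C,merge)→9500, (A,hash)→9800, (C,nl_idx)→17500, (A,nl)→200400 …(+1); best=8200 via (C,hash)
  {AD}: card=25000; try (D,hash)→3400, (A,merge)→6500, (D,merge)→6850, (A,hash)→9300, (D,nl_idx)→29500, (A,nl)→75150 …(+1); best=3400 via (D,hash)
  {ABC}: card=312500; try (C,hash)→22100, (B,hash)→22100, (C,merge)→193900, (B,merge)→196500, (C,nl_idx)→427400, (B,nl)→1258200 …(+1); best=22100 via (C,hash)
  {ABD}: card=625000; try (D,hash)→17300, (B,hash)→29800, (D,merge)→191250, (B,merge)→404200, (D,nl_idx)→727400, (D,nl)→1877400 …(+1); best=17300 via (D,hash)
  {ACD}: card=625000; try (D,hash)→23100, (C,hash)→35600, (D,merge)→197050, (C,merge)→407400, (D,nl_idx)→733200, (C,nl_idx)→853400 …(+2); best=23100 via (D,hash)
  {ABCD}: card=15625000; try (D,hash)→337000, (C,hash)→649500, (B,hash)→649500, (D,merge)→6273450, (C,merge)→13146300, (B,merge)→13148900 …(+5); best=337000 via (D,hash)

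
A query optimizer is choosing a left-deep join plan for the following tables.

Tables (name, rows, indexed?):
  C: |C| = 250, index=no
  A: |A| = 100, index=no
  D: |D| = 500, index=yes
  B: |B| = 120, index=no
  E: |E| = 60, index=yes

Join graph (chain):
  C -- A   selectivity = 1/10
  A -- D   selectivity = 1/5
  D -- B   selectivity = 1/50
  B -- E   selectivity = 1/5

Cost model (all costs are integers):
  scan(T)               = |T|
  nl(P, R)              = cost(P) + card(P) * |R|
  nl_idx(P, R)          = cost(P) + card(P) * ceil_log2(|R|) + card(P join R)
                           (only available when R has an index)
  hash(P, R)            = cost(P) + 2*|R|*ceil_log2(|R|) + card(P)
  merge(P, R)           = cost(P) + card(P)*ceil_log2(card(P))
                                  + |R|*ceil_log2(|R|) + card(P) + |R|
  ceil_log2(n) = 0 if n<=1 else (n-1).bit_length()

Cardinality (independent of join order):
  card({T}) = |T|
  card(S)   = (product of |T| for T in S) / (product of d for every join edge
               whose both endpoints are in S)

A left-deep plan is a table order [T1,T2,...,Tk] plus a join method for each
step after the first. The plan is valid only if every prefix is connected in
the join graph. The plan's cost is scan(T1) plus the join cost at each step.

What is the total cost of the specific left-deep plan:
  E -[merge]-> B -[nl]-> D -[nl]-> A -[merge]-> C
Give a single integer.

7923690

step 1: scan E: cost=60, card=60
step 2: join B via merge
    card(P join B) = 60*120/(5) = 1440
    cost = 60 + 60*6 + 120*7 + 60 + 120 = 1440
step 3: join D via nl
    card(P join D) = 1440*500/(50) = 14400
    cost = 1440 + 1440*500 = 721440
step 4: join A via nl
    card(P join A) = 14400*100/(5) = 288000
    cost = 721440 + 14400*100 = 2161440
step 5: join C via merge
    card(P join C) = 288000*250/(10) = 7200000
    cost = 2161440 + 288000*19 + 250*8 + 288000 + 250 = 7923690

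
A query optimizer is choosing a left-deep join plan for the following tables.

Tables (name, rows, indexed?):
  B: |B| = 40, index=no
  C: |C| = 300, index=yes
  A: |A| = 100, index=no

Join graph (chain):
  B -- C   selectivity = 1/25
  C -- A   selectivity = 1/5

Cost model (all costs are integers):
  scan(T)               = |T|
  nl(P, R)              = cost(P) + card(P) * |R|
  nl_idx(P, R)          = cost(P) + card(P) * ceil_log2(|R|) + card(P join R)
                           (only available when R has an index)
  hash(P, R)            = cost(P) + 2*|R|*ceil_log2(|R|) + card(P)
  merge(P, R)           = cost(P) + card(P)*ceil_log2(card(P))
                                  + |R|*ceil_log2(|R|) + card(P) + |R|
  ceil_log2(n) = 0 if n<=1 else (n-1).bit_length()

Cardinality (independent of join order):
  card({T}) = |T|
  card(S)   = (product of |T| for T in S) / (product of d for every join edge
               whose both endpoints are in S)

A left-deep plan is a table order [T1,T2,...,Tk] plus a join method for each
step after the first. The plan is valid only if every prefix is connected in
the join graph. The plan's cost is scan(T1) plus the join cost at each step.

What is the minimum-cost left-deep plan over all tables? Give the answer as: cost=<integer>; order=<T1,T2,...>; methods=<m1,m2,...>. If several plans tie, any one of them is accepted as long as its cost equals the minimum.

Selinger DP (subsets sized 1..n):
  {B}: scan cost=40, card=40
  {C}: scan cost=300, card=300
  {A}: scan cost=100, card=100
  {BC}: card=480; try (C,nl_idx)→880, (B,hash)→1080, (C,merge)→3320, (B,merge)→3580, (C,hash)→5480, (C,nl)→12040 …(+1); best=880 via (C,nl_idx)
  {AC}: card=6000; try (A,hash)→2000, (C,merge)→3900, (A,merge)→4100, (C,hash)→5600, (C,nl_idx)→7000, (C,nl)→30100 …(+1); best=2000 via (A,hash)
  {ABC}: card=9600; try (A,hash)→2760, (A,merge)→6480, (B,hash)→8480, (A,nl)→48880, (B,merge)→86280, (B,nl)→242000; best=2760 via (A,hash)

cost=2760; order=B,C,A; methods=nl_idx,hash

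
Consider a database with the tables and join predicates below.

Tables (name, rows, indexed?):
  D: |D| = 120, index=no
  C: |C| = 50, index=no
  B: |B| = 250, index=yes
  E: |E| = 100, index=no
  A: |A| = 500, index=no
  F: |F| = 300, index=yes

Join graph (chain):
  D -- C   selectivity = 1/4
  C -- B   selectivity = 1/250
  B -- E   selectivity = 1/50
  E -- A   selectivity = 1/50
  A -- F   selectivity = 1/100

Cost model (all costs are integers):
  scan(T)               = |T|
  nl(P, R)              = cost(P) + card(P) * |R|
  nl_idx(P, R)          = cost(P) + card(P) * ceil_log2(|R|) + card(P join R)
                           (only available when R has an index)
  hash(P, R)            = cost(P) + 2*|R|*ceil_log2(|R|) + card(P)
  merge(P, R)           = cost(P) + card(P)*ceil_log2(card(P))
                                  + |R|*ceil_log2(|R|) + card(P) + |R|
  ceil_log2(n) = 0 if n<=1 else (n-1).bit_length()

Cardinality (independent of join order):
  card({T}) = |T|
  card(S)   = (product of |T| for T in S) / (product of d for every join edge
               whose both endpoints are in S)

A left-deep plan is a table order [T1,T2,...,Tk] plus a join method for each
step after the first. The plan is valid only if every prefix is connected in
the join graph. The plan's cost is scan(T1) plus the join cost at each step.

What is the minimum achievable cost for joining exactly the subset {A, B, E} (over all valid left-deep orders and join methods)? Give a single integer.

Selinger DP over subsets of {A,B,E}:
  {B}: scan cost=250, card=250
  {E}: scan cost=100, card=100
  {A}: scan cost=500, card=500
  {BE}: card=500; try (B,nl_idx)→1400, (E,hash)→1900, (B,merge)→3150, (E,merge)→3300, (B,hash)→4200, (B,nl)→25100 …(+1); best=1400 via (B,nl_idx)
  {AE}: card=1000; try (E,hash)→2400, (A,merge)→5900, (E,merge)→6300, (A,hash)→9200, (A,nl)→50100, (E,nl)→50500; best=2400 via (E,hash)
  {ABE}: card=5000; try (B,hash)→7400, (A,hash)→10900, (A,merge)→11400, (B,nl_idx)→15400, (B,merge)→15650, (A,nl)→251400 …(+1); best=7400 via (B,hash)

7400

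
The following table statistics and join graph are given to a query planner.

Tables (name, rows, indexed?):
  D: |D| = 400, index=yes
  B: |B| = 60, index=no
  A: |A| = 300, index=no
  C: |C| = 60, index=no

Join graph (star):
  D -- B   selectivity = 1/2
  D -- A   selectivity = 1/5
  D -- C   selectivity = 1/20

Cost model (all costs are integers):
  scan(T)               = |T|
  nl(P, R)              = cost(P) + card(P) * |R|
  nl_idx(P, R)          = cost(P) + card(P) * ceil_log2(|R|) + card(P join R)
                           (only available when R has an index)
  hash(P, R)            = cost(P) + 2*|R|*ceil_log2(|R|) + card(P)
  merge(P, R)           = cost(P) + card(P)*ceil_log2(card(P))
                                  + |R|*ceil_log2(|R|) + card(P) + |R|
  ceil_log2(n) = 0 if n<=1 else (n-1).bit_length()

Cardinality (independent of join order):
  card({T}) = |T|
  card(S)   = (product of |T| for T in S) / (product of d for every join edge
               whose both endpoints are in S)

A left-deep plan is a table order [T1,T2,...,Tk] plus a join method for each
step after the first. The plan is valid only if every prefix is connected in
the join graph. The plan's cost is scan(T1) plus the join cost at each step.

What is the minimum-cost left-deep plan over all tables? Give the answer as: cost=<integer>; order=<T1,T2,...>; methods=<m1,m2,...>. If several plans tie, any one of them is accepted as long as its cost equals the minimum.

Selinger DP (subsets sized 1..n):
  {D}: scan cost=400, card=400
  {B}: scan cost=60, card=60
  {A}: scan cost=300, card=300
  {C}: scan cost=60, card=60
  {BD}: card=12000; try (B,hash)→1520, (D,merge)→4480, (B,merge)→4820, (D,hash)→7320, (D,nl_idx)→12600, (D,nl)→24060 …(+1); best=1520 via (B,hash)
  {AD}: card=24000; try (A,hash)→6200, (D,merge)→7300, (A,merge)→7400, (D,hash)→7800, (D,nl_idx)→27000, (D,nl)→120300 …(+1); best=6200 via (A,hash)
  {CD}: card=1200; try (C,hash)→1520, (D,nl_idx)→1800, (D,merge)→4480, (C,merge)→4820, (D,hash)→7320, (D,nl)→24060 …(+1); best=1520 via (C,hash)
  {ABD}: card=720000; try (A,hash)→18920, (B,hash)→30920, (A,merge)→184520, (B,merge)→390620, (B,nl)→1446200, (A,nl)→3601520; best=18920 via (A,hash)
  {BCD}: card=36000; try (B,hash)→3440, (C,hash)→14240, (B,merge)→16340, (B,nl)→73520, (C,merge)→181940, (C,nl)→721520; best=3440 via (B,hash)
  {ACD}: card=72000; try (A,hash)→8120, (A,merge)→18920, (C,hash)→30920, (A,nl)→361520, (C,merge)→390620, (C,nl)→1446200; best=8120 via (A,hash)
  {ABCD}: card=2160000; try (A,hash)→44840, (B,hash)→80840, (A,merge)→618440, (C,hash)→739640, (B,merge)→1304540, (B,nl)→4328120 …(+3); best=44840 via (A,hash)

cost=44840; order=D,C,B,A; methods=hash,hash,hash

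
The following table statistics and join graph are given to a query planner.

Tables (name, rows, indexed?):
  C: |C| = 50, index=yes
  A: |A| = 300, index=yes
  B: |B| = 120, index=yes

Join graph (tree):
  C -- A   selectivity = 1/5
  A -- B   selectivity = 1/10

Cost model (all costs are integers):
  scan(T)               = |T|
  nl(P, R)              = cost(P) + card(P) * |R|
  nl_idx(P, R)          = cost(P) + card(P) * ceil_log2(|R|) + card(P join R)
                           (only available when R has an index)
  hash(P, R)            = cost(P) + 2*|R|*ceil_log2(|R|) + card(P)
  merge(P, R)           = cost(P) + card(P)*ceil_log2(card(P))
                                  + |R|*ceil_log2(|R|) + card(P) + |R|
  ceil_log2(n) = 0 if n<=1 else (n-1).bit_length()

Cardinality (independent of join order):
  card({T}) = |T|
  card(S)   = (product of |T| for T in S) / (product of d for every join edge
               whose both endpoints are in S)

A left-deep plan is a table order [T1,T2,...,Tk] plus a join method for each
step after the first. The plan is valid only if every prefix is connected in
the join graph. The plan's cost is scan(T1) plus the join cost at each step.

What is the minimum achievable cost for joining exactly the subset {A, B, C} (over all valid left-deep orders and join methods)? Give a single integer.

Selinger DP over subsets of {A,B,C}:
  {C}: scan cost=50, card=50
  {A}: scan cost=300, card=300
  {B}: scan cost=120, card=120
  {AC}: card=3000; try (C,hash)→1200, (A,merge)→3400, (A,nl_idx)→3500, (C,merge)→3650, (C,nl_idx)→5100, (A,hash)→5500 …(+2); best=1200 via (C,hash)
  {AB}: card=3600; try (B,hash)→2280, (A,merge)→4080, (B,merge)→4260, (A,nl_idx)→4800, (A,hash)→5640, (B,nl_idx)→6000 …(+2); best=2280 via (B,hash)
  {ABC}: card=36000; try (B,hash)→5880, (C,hash)→6480, (B,merge)→41160, (C,merge)→49430, (B,nl_idx)→58200, (C,nl_idx)→59880 …(+2); best=5880 via (B,hash)

5880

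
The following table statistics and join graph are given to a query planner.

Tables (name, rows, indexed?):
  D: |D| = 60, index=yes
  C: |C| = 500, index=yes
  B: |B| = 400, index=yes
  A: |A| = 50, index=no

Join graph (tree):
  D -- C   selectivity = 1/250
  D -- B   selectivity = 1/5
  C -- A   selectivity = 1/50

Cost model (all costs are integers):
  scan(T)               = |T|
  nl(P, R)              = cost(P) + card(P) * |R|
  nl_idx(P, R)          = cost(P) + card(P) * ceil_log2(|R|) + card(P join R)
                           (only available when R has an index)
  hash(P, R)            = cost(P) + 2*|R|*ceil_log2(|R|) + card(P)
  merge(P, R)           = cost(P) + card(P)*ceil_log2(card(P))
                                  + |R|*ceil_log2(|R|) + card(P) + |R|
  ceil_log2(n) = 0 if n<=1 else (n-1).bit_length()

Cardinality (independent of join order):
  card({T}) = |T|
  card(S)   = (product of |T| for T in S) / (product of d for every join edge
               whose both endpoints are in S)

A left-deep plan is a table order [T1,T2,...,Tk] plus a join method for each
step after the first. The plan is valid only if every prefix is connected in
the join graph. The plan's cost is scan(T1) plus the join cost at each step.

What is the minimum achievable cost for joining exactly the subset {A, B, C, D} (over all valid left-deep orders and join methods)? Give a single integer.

6400

Selinger DP over subsets of {A,B,C,D}:
  {D}: scan cost=60, card=60
  {C}: scan cost=500, card=500
  {B}: scan cost=400, card=400
  {A}: scan cost=50, card=50
  {CD}: card=120; try (C,nl_idx)→720, (D,hash)→1720, (D,nl_idx)→3620, (C,merge)→5480, (D,merge)→5920, (C,hash)→9120 …(+2); best=720 via (C,nl_idx)
  {BD}: card=4800; try (D,hash)→1520, (B,merge)→4480, (D,merge)→4820, (B,nl_idx)→5400, (B,hash)→7320, (D,nl_idx)→7600 …(+2); best=1520 via (D,hash)
  {AC}: card=500; try (C,nl_idx)→1000, (A,hash)→1600, (C,merge)→5400, (A,merge)→5850, (C,hash)→9100, (C,nl)→25050 …(+1); best=1000 via (C,nl_idx)
  {BCD}: card=9600; try (B,merge)→5680, (B,hash)→8040, (B,nl_idx)→11400, (C,hash)→15320, (B,nl)→48720, (C,nl_idx)→54320 …(+2); best=5680 via (B,merge)
  {ACD}: card=120; try (A,hash)→1440, (A,merge)→2030, (D,hash)→2220, (D,nl_idx)→4120, (D,merge)→6420, (A,nl)→6720 …(+1); best=1440 via (A,hash)
  {ABCD}: card=9600; try (B,merge)→6400, (B,hash)→8760, (B,nl_idx)→12120, (A,hash)→15880, (B,nl)→49440, (A,merge)→150030 …(+1); best=6400 via (B,merge)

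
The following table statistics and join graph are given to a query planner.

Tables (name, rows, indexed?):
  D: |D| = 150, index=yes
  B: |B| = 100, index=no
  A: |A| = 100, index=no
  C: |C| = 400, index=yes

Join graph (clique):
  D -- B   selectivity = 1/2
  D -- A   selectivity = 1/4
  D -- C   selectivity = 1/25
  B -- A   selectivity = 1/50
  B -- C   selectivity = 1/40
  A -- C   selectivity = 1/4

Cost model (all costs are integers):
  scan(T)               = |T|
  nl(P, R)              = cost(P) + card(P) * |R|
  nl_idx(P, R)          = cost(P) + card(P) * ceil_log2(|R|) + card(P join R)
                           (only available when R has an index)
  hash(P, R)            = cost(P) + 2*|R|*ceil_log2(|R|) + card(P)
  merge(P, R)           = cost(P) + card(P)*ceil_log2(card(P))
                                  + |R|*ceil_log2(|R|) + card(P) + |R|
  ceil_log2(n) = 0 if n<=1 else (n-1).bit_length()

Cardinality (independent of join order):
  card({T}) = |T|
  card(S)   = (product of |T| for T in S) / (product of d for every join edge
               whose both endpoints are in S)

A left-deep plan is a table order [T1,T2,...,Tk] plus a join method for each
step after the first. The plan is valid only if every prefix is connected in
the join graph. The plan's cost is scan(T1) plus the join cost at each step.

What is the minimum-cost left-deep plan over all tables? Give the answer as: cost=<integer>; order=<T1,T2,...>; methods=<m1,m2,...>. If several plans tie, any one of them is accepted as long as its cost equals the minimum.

Selinger DP (subsets sized 1..n):
  {D}: scan cost=150, card=150
  {B}: scan cost=100, card=100
  {A}: scan cost=100, card=100
  {C}: scan cost=400, card=400
  {BD}: card=7500; try (B,hash)→1700, (D,merge)→2250, (B,merge)→2300, (D,hash)→2600, (D,nl_idx)→8400, (D,nl)→15100 …(+1); best=1700 via (B,hash)
  {AD}: card=3750; try (A,hash)→1700, (D,merge)→2250, (A,merge)→2300, (D,hash)→2600, (D,nl_idx)→4650, (D,nl)→15100 …(+1); best=1700 via (A,hash)
  {CD}: card=2400; try (D,hash)→3200, (C,nl_idx)→3900, (C,merge)→5500, (D,merge)→5750, (D,nl_idx)→6000, (C,hash)→7500 …(+2); best=3200 via (D,hash)
  {AB}: card=200; try (B,hash)→1600, (A,hash)→1600, (B,merge)→1700, (A,merge)→1700, (B,nl)→10100, (A,nl)→10100; best=1600 via (B,hash)
  {BC}: card=1000; try (C,nl_idx)→2000, (B,hash)→2200, (C,merge)→4900, (B,merge)→5200, (C,hash)→7400, (C,nl)→40100 …(+1); best=2000 via (C,nl_idx)
  {AC}: card=10000; try (A,hash)→2200, (C,merge)→4900, (A,merge)→5200, (C,hash)→7400, (C,nl_idx)→11000, (C,nl)→40100 …(+1); best=2200 via (A,hash)
  {ABD}: card=3750; try (D,hash)→4200, (D,merge)→4750, (B,hash)→6850, (D,nl_idx)→6950, (A,hash)→10600, (D,nl)→31600 …(+4); best=4200 via (D,hash)
  {BCD}: card=3000; try (D,hash)→5400, (B,hash)→7000, (D,nl_idx)→13000, (D,merge)→14350, (C,hash)→16400, (B,merge)→35200 …(+5); best=5400 via (D,hash)
  {ACD}: card=15000; try (A,hash)→7000, (C,hash)→12650, (D,hash)→14600, (A,merge)→35200, (C,nl_idx)→50450, (C,merge)→54450 …(+5); best=7000 via (A,hash)
  {ABC}: card=500; try (C,nl_idx)→3900, (A,hash)→4400, (C,merge)→7400, (C,hash)→9000, (B,hash)→13600, (A,merge)→13800 …(+4); best=3900 via (C,nl_idx)
  {ABCD}: card=375; try (D,hash)→6800, (D,nl_idx)→8275, (A,hash)→9800, (D,merge)→10250, (C,hash)→15150, (B,hash)→23400 …(+8); best=6800 via (D,hash)

cost=6800; order=A,B,C,D; methods=hash,nl_idx,hash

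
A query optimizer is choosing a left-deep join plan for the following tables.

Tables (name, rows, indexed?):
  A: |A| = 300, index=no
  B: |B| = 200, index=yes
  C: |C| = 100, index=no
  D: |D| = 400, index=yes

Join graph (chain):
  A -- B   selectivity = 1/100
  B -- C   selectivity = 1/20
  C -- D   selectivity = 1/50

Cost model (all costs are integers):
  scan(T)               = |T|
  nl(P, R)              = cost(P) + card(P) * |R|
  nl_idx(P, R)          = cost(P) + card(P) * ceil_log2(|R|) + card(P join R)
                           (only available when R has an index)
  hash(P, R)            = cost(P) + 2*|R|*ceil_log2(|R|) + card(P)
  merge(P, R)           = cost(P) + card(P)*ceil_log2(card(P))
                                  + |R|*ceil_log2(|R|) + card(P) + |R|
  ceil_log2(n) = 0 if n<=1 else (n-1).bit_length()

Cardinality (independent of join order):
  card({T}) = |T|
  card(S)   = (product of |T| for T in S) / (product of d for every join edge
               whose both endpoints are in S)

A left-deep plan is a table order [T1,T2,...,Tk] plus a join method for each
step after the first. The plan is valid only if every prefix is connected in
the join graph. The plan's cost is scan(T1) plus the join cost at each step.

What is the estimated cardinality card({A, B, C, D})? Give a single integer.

24000

Tables in S: A(300), B(200), C(100), D(400)
Edges inside S: A-B(d=100), B-C(d=20), C-D(d=50)
numerator = 300 * 200 * 100 * 400 = 2400000000
denominator = 100 * 20 * 50 = 100000
card(S) = 2400000000 / 100000 = 24000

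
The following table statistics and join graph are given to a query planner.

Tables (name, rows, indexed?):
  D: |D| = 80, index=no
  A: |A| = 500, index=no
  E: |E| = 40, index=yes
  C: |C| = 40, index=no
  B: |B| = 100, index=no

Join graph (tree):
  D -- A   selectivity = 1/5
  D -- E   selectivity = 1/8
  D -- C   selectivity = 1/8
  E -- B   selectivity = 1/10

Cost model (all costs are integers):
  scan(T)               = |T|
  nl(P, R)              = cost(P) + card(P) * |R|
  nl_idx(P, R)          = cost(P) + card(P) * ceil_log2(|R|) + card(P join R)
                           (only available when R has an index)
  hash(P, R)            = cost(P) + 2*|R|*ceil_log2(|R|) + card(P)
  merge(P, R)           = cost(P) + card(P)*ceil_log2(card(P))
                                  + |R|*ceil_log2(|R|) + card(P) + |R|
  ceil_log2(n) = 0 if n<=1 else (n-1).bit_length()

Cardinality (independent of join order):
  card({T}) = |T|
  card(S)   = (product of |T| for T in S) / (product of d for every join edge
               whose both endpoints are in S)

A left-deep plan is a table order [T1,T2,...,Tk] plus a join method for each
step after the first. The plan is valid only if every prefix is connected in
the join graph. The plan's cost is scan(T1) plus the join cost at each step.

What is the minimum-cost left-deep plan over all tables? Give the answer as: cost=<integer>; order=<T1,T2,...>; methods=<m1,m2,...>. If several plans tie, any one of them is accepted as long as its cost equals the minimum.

Selinger DP (subsets sized 1..n):
  {D}: scan cost=80, card=80
  {A}: scan cost=500, card=500
  {E}: scan cost=40, card=40
  {C}: scan cost=40, card=40
  {B}: scan cost=100, card=100
  {AD}: card=8000; try (D,hash)→2120, (A,merge)→5720, (D,merge)→6140, (A,hash)→9160, (A,nl)→40080, (D,nl)→40500; best=2120 via (D,hash)
  {DE}: card=400; try (E,hash)→640, (E,nl_idx)→960, (D,merge)→960, (E,merge)→1000, (D,hash)→1200, (D,nl)→3240 …(+1); best=640 via (E,hash)
  {CD}: card=400; try (C,hash)→640, (D,merge)→960, (C,merge)→1000, (D,hash)→1200, (D,nl)→3240, (C,nl)→3280; best=640 via (C,hash)
  {BE}: card=400; try (E,hash)→680, (E,nl_idx)→1100, (B,merge)→1120, (E,merge)→1180, (B,hash)→1480, (B,nl)→4040 …(+1); best=680 via (E,hash)
  {ADE}: card=40000; try (A,merge)→9640, (A,hash)→10040, (E,hash)→10600, (E,nl_idx)→90120, (E,merge)→114400, (A,nl)→200640 …(+1); best=9640 via (A,merge)
  {ACD}: card=40000; try (A,merge)→9640, (A,hash)→10040, (C,hash)→10600, (C,merge)→114400, (A,nl)→200640, (C,nl)→322120; best=9640 via (A,merge)
  {CDE}: card=2000; try (E,hash)→1520, (C,hash)→1520, (E,merge)→4920, (C,merge)→4920, (E,nl_idx)→5040, (E,nl)→16640 …(+1); best=1520 via (E,hash)
  {BDE}: card=4000; try (D,hash)→2200, (B,hash)→2440, (D,merge)→5320, (B,merge)→5440, (D,nl)→32680, (B,nl)→40640; best=2200 via (D,hash)
  {ACDE}: card=200000; try (A,hash)→12520, (A,merge)→30520, (E,hash)→50120, (C,hash)→50120, (E,nl_idx)→449640, (E,merge)→689920 …(+4); best=12520 via (A,hash)
  {ABDE}: card=400000; try (A,hash)→15200, (B,hash)→51040, (A,merge)→59200, (B,merge)→690440, (A,nl)→2002200, (B,nl)→4009640; best=15200 via (A,hash)
  {BCDE}: card=20000; try (B,hash)→4920, (C,hash)→6680, (B,merge)→26320, (C,merge)→54480, (C,nl)→162200, (B,nl)→201520; best=4920 via (B,hash)
  {ABCDE}: card=2000000; try (A,hash)→33920, (B,hash)→213920, (A,merge)→329920, (C,hash)→415680, (B,merge)→3813320, (C,merge)→8015480 …(+3); best=33920 via (A,hash)

cost=33920; order=D,C,E,B,A; methods=hash,hash,hash,hash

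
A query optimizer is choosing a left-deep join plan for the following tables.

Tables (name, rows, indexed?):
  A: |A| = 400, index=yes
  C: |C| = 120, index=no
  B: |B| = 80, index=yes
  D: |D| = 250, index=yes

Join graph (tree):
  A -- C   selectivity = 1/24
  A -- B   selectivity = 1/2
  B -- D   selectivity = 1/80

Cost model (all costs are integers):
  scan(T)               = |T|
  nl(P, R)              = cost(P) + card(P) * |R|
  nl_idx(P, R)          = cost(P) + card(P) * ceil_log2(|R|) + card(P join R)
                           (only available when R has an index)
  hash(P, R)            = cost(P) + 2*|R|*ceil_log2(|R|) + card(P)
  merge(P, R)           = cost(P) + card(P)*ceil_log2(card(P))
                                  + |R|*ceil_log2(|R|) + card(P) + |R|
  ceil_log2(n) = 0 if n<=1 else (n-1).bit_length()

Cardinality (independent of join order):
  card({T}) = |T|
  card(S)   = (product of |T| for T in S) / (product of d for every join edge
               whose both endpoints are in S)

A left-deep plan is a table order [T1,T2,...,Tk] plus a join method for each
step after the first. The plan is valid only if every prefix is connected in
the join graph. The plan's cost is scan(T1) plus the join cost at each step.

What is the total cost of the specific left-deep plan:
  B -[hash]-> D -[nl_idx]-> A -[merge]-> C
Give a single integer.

907370

step 1: scan B: cost=80, card=80
step 2: join D via hash
    card(P join D) = 80*250/(80) = 250
    cost = 80 + 2*250*8 + 80 = 4160
step 3: join A via nl_idx
    card(P join A) = 250*400/(2) = 50000
    cost = 4160 + 250*9 + 50000 = 56410
step 4: join C via merge
    card(P join C) = 50000*120/(24) = 250000
    cost = 56410 + 50000*16 + 120*7 + 50000 + 120 = 907370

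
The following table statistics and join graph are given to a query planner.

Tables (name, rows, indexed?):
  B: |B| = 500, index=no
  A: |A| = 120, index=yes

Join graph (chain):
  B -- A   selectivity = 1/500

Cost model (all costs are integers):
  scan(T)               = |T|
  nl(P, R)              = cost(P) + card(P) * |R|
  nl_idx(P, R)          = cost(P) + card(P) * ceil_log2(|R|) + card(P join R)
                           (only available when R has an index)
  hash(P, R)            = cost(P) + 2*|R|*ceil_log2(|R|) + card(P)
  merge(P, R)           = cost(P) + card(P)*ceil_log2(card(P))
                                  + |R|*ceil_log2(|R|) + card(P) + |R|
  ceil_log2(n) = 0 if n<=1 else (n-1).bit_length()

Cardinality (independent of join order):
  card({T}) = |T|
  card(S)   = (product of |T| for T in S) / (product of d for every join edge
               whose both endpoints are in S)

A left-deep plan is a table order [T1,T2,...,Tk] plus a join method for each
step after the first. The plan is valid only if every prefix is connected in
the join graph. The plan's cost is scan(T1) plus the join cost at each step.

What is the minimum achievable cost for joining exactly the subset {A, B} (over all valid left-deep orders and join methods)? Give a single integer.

2680

Selinger DP over subsets of {A,B}:
  {B}: scan cost=500, card=500
  {A}: scan cost=120, card=120
  {AB}: card=120; try (A,hash)→2680, (A,nl_idx)→4120, (B,merge)→6080, (A,merge)→6460, (B,hash)→9240, (B,nl)→60120 …(+1); best=2680 via (A,hash)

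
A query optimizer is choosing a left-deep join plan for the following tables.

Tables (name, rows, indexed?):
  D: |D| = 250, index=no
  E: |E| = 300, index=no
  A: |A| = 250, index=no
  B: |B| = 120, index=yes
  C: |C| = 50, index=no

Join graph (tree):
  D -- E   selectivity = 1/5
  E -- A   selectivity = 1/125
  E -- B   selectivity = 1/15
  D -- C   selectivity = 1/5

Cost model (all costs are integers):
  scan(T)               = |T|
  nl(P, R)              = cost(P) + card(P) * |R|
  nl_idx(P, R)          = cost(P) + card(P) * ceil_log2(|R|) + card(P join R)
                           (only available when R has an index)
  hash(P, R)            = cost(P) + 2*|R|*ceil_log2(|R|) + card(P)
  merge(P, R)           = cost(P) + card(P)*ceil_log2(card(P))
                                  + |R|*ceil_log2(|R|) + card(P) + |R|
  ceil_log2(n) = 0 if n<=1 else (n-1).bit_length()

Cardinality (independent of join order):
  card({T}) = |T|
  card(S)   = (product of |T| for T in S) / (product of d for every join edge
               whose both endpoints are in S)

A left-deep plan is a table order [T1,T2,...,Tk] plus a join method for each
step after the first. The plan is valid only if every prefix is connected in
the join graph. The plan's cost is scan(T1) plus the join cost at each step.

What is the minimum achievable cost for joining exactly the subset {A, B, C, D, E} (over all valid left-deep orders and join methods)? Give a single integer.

256280

Selinger DP over subsets of {A,B,C,D,E}:
  {D}: scan cost=250, card=250
  {E}: scan cost=300, card=300
  {A}: scan cost=250, card=250
  {B}: scan cost=120, card=120
  {C}: scan cost=50, card=50
  {DE}: card=15000; try (D,hash)→4600, (E,merge)→5500, (D,merge)→5550, (E,hash)→5900, (E,nl)→75250, (D,nl)→75300; best=4600 via (D,hash)
  {CD}: card=2500; try (C,hash)→1100, (D,merge)→2650, (C,merge)→2850, (D,hash)→4100, (D,nl)→12550, (C,nl)→12750; best=1100 via (C,hash)
  {AE}: card=600; try (A,hash)→4600, (E,merge)→5500, (A,merge)→5550, (E,hash)→5900, (E,nl)→75250, (A,nl)→75300; best=4600 via (A,hash)
  {BE}: card=2400; try (B,hash)→2280, (E,merge)→4080, (B,merge)→4260, (B,nl_idx)→4800, (E,hash)→5640, (E,nl)→36120 …(+1); best=2280 via (B,hash)
  {ADE}: card=30000; try (D,hash)→9200, (D,merge)→13450, (A,hash)→23600, (D,nl)→154600, (A,merge)→231850, (A,nl)→3754600; best=9200 via (D,hash)
  {BDE}: card=120000; try (D,hash)→8680, (B,hash)→21280, (D,merge)→35730, (B,nl_idx)→229600, (B,merge)→230560, (D,nl)→602280 …(+1); best=8680 via (D,hash)
  {CDE}: card=150000; try (E,hash)→9000, (C,hash)→20200, (E,merge)→36600, (C,merge)→229950, (E,nl)→751100, (C,nl)→754600; best=9000 via (E,hash)
  {ABE}: card=4800; try (B,hash)→6880, (A,hash)→8680, (B,merge)→12160, (B,nl_idx)→13600, (A,merge)→35730, (B,nl)→76600 …(+1); best=6880 via (B,hash)
  {ABDE}: card=240000; try (D,hash)→15680, (B,hash)→40880, (D,merge)→76330, (A,hash)→132680, (B,nl_idx)→459200, (B,merge)→490160 …(+4); best=15680 via (D,hash)
  {ACDE}: card=300000; try (C,hash)→39800, (A,hash)→163000, (C,merge)→489550, (C,nl)→1509200, (A,merge)→2861250, (A,nl)→37509000; best=39800 via (C,hash)
  {BCDE}: card=1200000; try (C,hash)→129280, (B,hash)→160680, (C,merge)→2169030, (B,nl_idx)→2259000, (B,merge)→2859960, (C,nl)→6008680 …(+1); best=129280 via (C,hash)
  {ABCDE}: card=2400000; try (C,hash)→256280, (B,hash)→341480, (A,hash)→1333280, (B,nl_idx)→4539800, (C,merge)→4576030, (B,merge)→6040760 …(+4); best=256280 via (C,hash)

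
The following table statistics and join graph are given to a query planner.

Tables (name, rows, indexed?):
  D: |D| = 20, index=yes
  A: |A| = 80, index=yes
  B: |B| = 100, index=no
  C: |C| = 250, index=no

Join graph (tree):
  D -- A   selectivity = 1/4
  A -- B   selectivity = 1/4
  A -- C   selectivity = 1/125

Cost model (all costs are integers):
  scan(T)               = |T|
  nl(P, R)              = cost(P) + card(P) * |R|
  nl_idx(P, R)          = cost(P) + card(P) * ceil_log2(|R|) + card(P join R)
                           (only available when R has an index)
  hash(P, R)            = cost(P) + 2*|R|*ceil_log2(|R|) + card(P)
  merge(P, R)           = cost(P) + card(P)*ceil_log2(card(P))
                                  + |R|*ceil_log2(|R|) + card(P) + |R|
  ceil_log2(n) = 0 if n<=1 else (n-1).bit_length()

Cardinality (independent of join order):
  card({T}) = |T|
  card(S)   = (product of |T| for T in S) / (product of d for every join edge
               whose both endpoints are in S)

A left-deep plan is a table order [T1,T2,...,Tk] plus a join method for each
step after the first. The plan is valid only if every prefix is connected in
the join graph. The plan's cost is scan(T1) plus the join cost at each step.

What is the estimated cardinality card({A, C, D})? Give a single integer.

Tables in S: A(80), C(250), D(20)
Edges inside S: D-A(d=4), A-C(d=125)
numerator = 80 * 250 * 20 = 400000
denominator = 4 * 125 = 500
card(S) = 400000 / 500 = 800

800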